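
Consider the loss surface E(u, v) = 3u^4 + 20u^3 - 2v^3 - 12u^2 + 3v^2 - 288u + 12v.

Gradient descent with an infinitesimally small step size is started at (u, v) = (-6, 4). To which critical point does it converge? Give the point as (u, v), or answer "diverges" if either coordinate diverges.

diverges

E is separable, so gradient descent decouples: u follows -∂E/∂u, v follows -∂E/∂v.
∂E/∂u = 12(u - 2)(u + 3)(u + 4); at u=-6 this is -576, so u increases.
∂E/∂v = -6(v - 2)(v + 1); at v=4 this is -60, so v increases.
The v-coordinate has no critical point in that direction and runs off to infinity.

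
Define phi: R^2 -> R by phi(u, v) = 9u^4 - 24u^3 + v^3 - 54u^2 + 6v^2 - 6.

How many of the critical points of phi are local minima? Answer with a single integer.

2

phi separates as a function of u plus a function of v, so ∇phi=0 decouples.
∂phi/∂u = 36u(u - 3)(u + 1) = 0 at u ∈ {-1, 0, 3}; ∂phi/∂v = 3v(v + 4) = 0 at v ∈ {-4, 0}.
The Hessian is diagonal: diag(phi_uu, phi_vv). Second derivatives: phi_uu(-1)=144, phi_uu(0)=-108, phi_uu(3)=432; phi_vv(-4)=-12, phi_vv(0)=12.
Local minima occur where both diagonal entries positive: (-1, 0), (3, 0). Count: 2.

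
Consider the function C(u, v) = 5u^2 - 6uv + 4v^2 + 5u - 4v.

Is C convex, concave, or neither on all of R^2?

C is quadratic, so its Hessian is the constant matrix H = [[10, -6], [-6, 8]].
det(H) = 44, tr(H) = 18.
det(H) > 0 and tr(H) > 0, so H is positive definite everywhere: convex.

convex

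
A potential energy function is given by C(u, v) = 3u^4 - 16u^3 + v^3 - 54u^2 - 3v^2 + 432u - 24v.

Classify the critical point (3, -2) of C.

The mixed partial ∂²C/∂u∂v is 0, so the Hessian at any point is diag(C_uu, C_vv) = diag(12(3u^2 - 8u - 9), 6(v - 1)).
At (3, -2): H = diag(-72, -18).
Both eigenvalues are negative, so H is negative definite: a local maximum.

local maximum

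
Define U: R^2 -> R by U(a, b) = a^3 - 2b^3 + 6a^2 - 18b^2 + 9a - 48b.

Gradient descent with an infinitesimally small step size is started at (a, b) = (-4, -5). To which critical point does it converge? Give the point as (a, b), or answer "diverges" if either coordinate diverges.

U is separable, so gradient descent decouples: a follows -∂U/∂a, b follows -∂U/∂b.
∂U/∂a = 3(a + 1)(a + 3); at a=-4 this is 9, so a decreases.
∂U/∂b = -6(b + 2)(b + 4); at b=-5 this is -18, so b increases.
The a-coordinate has no critical point in that direction and runs off to infinity.

diverges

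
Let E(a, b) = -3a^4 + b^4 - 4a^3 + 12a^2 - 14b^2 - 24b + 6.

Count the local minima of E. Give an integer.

2

E separates as a function of a plus a function of b, so ∇E=0 decouples.
∂E/∂a = -12a(a - 1)(a + 2) = 0 at a ∈ {-2, 0, 1}; ∂E/∂b = 4(b - 3)(b + 1)(b + 2) = 0 at b ∈ {-2, -1, 3}.
The Hessian is diagonal: diag(E_aa, E_bb). Second derivatives: E_aa(-2)=-72, E_aa(0)=24, E_aa(1)=-36; E_bb(-2)=20, E_bb(-1)=-16, E_bb(3)=80.
Local minima occur where both diagonal entries positive: (0, -2), (0, 3). Count: 2.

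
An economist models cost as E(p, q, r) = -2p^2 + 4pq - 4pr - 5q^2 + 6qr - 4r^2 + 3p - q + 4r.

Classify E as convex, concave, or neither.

E is quadratic, so its Hessian is the constant matrix H = [[-4, 4, -4], [4, -10, 6], [-4, 6, -8]].
Leading principal minors: -4, 24, -80.
Signs alternate −, +, − ⇒ H ≺ 0 ⇒ concave.

concave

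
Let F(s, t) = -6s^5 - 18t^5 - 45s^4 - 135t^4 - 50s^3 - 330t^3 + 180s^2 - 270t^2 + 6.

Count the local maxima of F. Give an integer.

F separates as a function of s plus a function of t, so ∇F=0 decouples.
∂F/∂s = -30s(s - 1)(s + 3)(s + 4) = 0 at s ∈ {-4, -3, 0, 1}; ∂F/∂t = -90t(t + 1)(t + 2)(t + 3) = 0 at t ∈ {-3, -2, -1, 0}.
The Hessian is diagonal: diag(F_ss, F_tt). Second derivatives: F_ss(-4)=600, F_ss(-3)=-360, F_ss(0)=360, F_ss(1)=-600; F_tt(-3)=540, F_tt(-2)=-180, F_tt(-1)=180, F_tt(0)=-540.
Local maxima occur where both diagonal entries negative: (-3, -2), (-3, 0), (1, -2), (1, 0). Count: 4.

4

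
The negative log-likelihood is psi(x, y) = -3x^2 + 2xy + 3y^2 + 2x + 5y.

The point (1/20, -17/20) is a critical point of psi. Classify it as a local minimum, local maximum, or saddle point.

saddle point

The Hessian of psi is constant: H = [[-6, 2], [2, 6]].
det(H) = (-6)·6 − 2² = -40.
Since det(H) < 0, H is indefinite and the critical point is a saddle point.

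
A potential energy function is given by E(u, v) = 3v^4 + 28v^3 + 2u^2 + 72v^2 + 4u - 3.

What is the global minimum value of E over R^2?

-5

E(u,v) separates as P(u) + Q(v) − 3, so its minimum is min P + min Q − 3.
P'(u) = 4u + 4 vanishes at u ∈ {-1}; Q'(v) = 12v(v + 3)(v + 4) vanishes at v ∈ {-4, -3, 0}.
Local minima of P (where P''>0): P(-1)=-2. Local minima of Q: Q(-4)=128, Q(0)=0.
So the global minimum of E is P(-1) + Q(0) − 3 = -2 + 0 − 3 = -5, attained at (-1, 0).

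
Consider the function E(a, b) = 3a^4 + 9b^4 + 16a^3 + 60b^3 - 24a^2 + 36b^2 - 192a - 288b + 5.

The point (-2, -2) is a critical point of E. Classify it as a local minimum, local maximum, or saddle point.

local maximum

The mixed partial ∂²E/∂a∂b is 0, so the Hessian at any point is diag(E_aa, E_bb) = diag(12(3a^2 + 8a - 4), 36(3b^2 + 10b + 2)).
At (-2, -2): H = diag(-96, -216).
Both eigenvalues are negative, so H is negative definite: a local maximum.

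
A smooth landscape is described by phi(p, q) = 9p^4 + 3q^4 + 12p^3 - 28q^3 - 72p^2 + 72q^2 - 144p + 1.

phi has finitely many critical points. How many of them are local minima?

4

phi separates as a function of p plus a function of q, so ∇phi=0 decouples.
∂phi/∂p = 36(p - 2)(p + 1)(p + 2) = 0 at p ∈ {-2, -1, 2}; ∂phi/∂q = 12q(q - 4)(q - 3) = 0 at q ∈ {0, 3, 4}.
The Hessian is diagonal: diag(phi_pp, phi_qq). Second derivatives: phi_pp(-2)=144, phi_pp(-1)=-108, phi_pp(2)=432; phi_qq(0)=144, phi_qq(3)=-36, phi_qq(4)=48.
Local minima occur where both diagonal entries positive: (-2, 0), (-2, 4), (2, 0), (2, 4). Count: 4.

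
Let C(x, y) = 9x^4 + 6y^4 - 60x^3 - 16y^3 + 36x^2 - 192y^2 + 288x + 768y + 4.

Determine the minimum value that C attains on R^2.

C(x,y) separates as P(x) + Q(y) + 4, so its minimum is min P + min Q + 4.
P'(x) = 36(x - 4)(x - 2)(x + 1) vanishes at x ∈ {-1, 2, 4}; Q'(y) = 24(y - 4)(y - 2)(y + 4) vanishes at y ∈ {-4, 2, 4}.
Local minima of P (where P''>0): P(-1)=-183, P(4)=192. Local minima of Q: Q(-4)=-3584, Q(4)=512.
So the global minimum of C is P(-1) + Q(-4) + 4 = -183 − 3584 + 4 = -3763, attained at (-1, -4).

-3763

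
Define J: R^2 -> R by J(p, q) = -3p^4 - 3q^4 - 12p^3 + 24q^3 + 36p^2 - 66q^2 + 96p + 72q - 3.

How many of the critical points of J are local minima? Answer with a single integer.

1

J separates as a function of p plus a function of q, so ∇J=0 decouples.
∂J/∂p = -12(p - 2)(p + 1)(p + 4) = 0 at p ∈ {-4, -1, 2}; ∂J/∂q = -12(q - 3)(q - 2)(q - 1) = 0 at q ∈ {1, 2, 3}.
The Hessian is diagonal: diag(J_pp, J_qq). Second derivatives: J_pp(-4)=-216, J_pp(-1)=108, J_pp(2)=-216; J_qq(1)=-24, J_qq(2)=12, J_qq(3)=-24.
Local minima occur where both diagonal entries positive: (-1, 2). Count: 1.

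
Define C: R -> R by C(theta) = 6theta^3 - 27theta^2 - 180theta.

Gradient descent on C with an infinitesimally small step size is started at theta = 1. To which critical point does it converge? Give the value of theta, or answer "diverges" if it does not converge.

C'(theta) = 18(theta - 5)(theta + 2), so C'(1) = -216.
Gradient descent moves in the -C' direction, i.e. theta is increasing.
The nearest critical point in that direction is theta = 5, where C'' = 126 > 0 (a local minimum). The iterate converges there.

5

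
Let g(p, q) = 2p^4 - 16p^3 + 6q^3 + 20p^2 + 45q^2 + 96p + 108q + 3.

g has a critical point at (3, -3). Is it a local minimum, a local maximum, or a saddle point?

local maximum

The mixed partial ∂²g/∂p∂q is 0, so the Hessian at any point is diag(g_pp, g_qq) = diag(8(3p^2 - 12p + 5), 18(2q + 5)).
At (3, -3): H = diag(-32, -18).
Both eigenvalues are negative, so H is negative definite: a local maximum.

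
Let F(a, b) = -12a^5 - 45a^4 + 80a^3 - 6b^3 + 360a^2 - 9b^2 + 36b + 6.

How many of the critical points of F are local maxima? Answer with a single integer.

2

F separates as a function of a plus a function of b, so ∇F=0 decouples.
∂F/∂a = -60a(a - 2)(a + 2)(a + 3) = 0 at a ∈ {-3, -2, 0, 2}; ∂F/∂b = -18(b - 1)(b + 2) = 0 at b ∈ {-2, 1}.
The Hessian is diagonal: diag(F_aa, F_bb). Second derivatives: F_aa(-3)=900, F_aa(-2)=-480, F_aa(0)=720, F_aa(2)=-2400; F_bb(-2)=54, F_bb(1)=-54.
Local maxima occur where both diagonal entries negative: (-2, 1), (2, 1). Count: 2.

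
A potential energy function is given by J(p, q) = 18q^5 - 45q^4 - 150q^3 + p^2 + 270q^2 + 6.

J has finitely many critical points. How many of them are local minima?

J separates as a function of p plus a function of q, so ∇J=0 decouples.
∂J/∂p = 2p = 0 at p ∈ {0}; ∂J/∂q = 90q(q - 3)(q - 1)(q + 2) = 0 at q ∈ {-2, 0, 1, 3}.
The Hessian is diagonal: diag(J_pp, J_qq). Second derivatives: J_pp(0)=2; J_qq(-2)=-2700, J_qq(0)=540, J_qq(1)=-540, J_qq(3)=2700.
Local minima occur where both diagonal entries positive: (0, 0), (0, 3). Count: 2.

2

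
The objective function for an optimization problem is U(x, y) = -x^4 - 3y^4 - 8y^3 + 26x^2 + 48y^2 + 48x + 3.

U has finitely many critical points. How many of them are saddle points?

U separates as a function of x plus a function of y, so ∇U=0 decouples.
∂U/∂x = -4(x - 4)(x + 1)(x + 3) = 0 at x ∈ {-3, -1, 4}; ∂U/∂y = -12y(y - 2)(y + 4) = 0 at y ∈ {-4, 0, 2}.
The Hessian is diagonal: diag(U_xx, U_yy). Second derivatives: U_xx(-3)=-56, U_xx(-1)=40, U_xx(4)=-140; U_yy(-4)=-288, U_yy(0)=96, U_yy(2)=-144.
Saddle points occur where the two diagonal entries have opposite signs: (-3, 0), (-1, -4), (-1, 2), (4, 0). Count: 4.

4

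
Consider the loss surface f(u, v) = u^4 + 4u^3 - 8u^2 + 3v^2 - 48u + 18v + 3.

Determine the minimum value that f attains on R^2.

-104

f(u,v) separates as P(u) + Q(v) + 3, so its minimum is min P + min Q + 3.
P'(u) = 4(u - 2)(u + 2)(u + 3) vanishes at u ∈ {-3, -2, 2}; Q'(v) = 6v + 18 vanishes at v ∈ {-3}.
Local minima of P (where P''>0): P(-3)=45, P(2)=-80. Local minima of Q: Q(-3)=-27.
So the global minimum of f is P(2) + Q(-3) + 3 = -80 − 27 + 3 = -104, attained at (2, -3).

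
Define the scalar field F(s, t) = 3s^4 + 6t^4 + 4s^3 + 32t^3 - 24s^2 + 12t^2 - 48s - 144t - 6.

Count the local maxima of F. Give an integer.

F separates as a function of s plus a function of t, so ∇F=0 decouples.
∂F/∂s = 12(s - 2)(s + 1)(s + 2) = 0 at s ∈ {-2, -1, 2}; ∂F/∂t = 24(t - 1)(t + 2)(t + 3) = 0 at t ∈ {-3, -2, 1}.
The Hessian is diagonal: diag(F_ss, F_tt). Second derivatives: F_ss(-2)=48, F_ss(-1)=-36, F_ss(2)=144; F_tt(-3)=96, F_tt(-2)=-72, F_tt(1)=288.
Local maxima occur where both diagonal entries negative: (-1, -2). Count: 1.

1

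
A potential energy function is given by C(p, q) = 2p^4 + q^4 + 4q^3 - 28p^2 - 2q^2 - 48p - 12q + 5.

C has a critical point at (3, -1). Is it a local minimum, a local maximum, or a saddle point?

saddle point

The mixed partial ∂²C/∂p∂q is 0, so the Hessian at any point is diag(C_pp, C_qq) = diag(8(3p^2 - 7), 4(3q^2 + 6q - 1)).
At (3, -1): H = diag(160, -16).
The eigenvalues have opposite signs, so H is indefinite: a saddle point.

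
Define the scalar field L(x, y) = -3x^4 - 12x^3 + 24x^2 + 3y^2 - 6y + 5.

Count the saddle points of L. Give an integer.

2

L separates as a function of x plus a function of y, so ∇L=0 decouples.
∂L/∂x = -12x(x - 1)(x + 4) = 0 at x ∈ {-4, 0, 1}; ∂L/∂y = 6(y - 1) = 0 at y ∈ {1}.
The Hessian is diagonal: diag(L_xx, L_yy). Second derivatives: L_xx(-4)=-240, L_xx(0)=48, L_xx(1)=-60; L_yy(1)=6.
Saddle points occur where the two diagonal entries have opposite signs: (-4, 1), (1, 1). Count: 2.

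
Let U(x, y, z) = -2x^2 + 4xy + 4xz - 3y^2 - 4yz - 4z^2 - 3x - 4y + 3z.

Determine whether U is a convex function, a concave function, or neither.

concave

U is quadratic, so its Hessian is the constant matrix H = [[-4, 4, 4], [4, -6, -4], [4, -4, -8]].
Leading principal minors: -4, 8, -32.
Signs alternate −, +, − ⇒ H ≺ 0 ⇒ concave.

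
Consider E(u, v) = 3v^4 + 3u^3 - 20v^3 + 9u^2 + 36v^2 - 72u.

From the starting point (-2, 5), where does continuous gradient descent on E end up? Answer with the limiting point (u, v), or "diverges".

E is separable, so gradient descent decouples: u follows -∂E/∂u, v follows -∂E/∂v.
∂E/∂u = 9(u - 2)(u + 4); at u=-2 this is -72, so u increases.
∂E/∂v = 12v(v - 3)(v - 2); at v=5 this is 360, so v decreases.
u converges to its nearest critical value 2 (a local min of the u-part); v converges to 3. The iterate converges to (2, 3).

(2, 3)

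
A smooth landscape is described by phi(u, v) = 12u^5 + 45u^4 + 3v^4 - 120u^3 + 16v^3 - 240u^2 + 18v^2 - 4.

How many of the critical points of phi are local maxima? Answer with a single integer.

2

phi separates as a function of u plus a function of v, so ∇phi=0 decouples.
∂phi/∂u = 60u(u - 2)(u + 1)(u + 4) = 0 at u ∈ {-4, -1, 0, 2}; ∂phi/∂v = 12v(v + 1)(v + 3) = 0 at v ∈ {-3, -1, 0}.
The Hessian is diagonal: diag(phi_uu, phi_vv). Second derivatives: phi_uu(-4)=-4320, phi_uu(-1)=540, phi_uu(0)=-480, phi_uu(2)=2160; phi_vv(-3)=72, phi_vv(-1)=-24, phi_vv(0)=36.
Local maxima occur where both diagonal entries negative: (-4, -1), (0, -1). Count: 2.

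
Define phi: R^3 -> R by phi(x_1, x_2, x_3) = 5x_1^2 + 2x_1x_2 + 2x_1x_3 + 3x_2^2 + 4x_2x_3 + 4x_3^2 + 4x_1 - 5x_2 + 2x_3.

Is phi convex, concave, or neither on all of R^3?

convex

phi is quadratic, so its Hessian is the constant matrix H = [[10, 2, 2], [2, 6, 4], [2, 4, 8]].
Leading principal minors: 10, 56, 296.
All positive ⇒ H ≻ 0 ⇒ convex.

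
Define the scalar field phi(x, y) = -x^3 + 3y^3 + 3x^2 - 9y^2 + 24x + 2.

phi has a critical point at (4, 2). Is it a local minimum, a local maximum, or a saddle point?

saddle point

The mixed partial ∂²phi/∂x∂y is 0, so the Hessian at any point is diag(phi_xx, phi_yy) = diag(6(-x + 1), 18(y - 1)).
At (4, 2): H = diag(-18, 18).
The eigenvalues have opposite signs, so H is indefinite: a saddle point.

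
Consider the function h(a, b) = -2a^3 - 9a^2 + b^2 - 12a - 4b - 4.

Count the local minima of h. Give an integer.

h separates as a function of a plus a function of b, so ∇h=0 decouples.
∂h/∂a = -6(a + 1)(a + 2) = 0 at a ∈ {-2, -1}; ∂h/∂b = 2(b - 2) = 0 at b ∈ {2}.
The Hessian is diagonal: diag(h_aa, h_bb). Second derivatives: h_aa(-2)=6, h_aa(-1)=-6; h_bb(2)=2.
Local minima occur where both diagonal entries positive: (-2, 2). Count: 1.

1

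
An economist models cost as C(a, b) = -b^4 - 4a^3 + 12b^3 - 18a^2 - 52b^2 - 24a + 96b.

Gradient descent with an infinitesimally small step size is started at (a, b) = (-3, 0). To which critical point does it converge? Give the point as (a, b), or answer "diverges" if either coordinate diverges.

C is separable, so gradient descent decouples: a follows -∂C/∂a, b follows -∂C/∂b.
∂C/∂a = -12(a + 1)(a + 2); at a=-3 this is -24, so a increases.
∂C/∂b = -4(b - 4)(b - 3)(b - 2); at b=0 this is 96, so b decreases.
The b-coordinate has no critical point in that direction and runs off to infinity.

diverges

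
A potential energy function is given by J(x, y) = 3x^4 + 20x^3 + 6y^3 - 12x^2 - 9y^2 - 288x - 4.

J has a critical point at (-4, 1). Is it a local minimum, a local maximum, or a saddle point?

local minimum

The mixed partial ∂²J/∂x∂y is 0, so the Hessian at any point is diag(J_xx, J_yy) = diag(12(3x^2 + 10x - 2), 18(2y - 1)).
At (-4, 1): H = diag(72, 18).
Both eigenvalues are positive, so H is positive definite: a local minimum.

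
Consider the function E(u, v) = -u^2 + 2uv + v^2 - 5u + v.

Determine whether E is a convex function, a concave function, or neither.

E is quadratic, so its Hessian is the constant matrix H = [[-2, 2], [2, 2]].
det(H) = -8, tr(H) = 0.
det(H) < 0, so H is indefinite: neither convex nor concave.

neither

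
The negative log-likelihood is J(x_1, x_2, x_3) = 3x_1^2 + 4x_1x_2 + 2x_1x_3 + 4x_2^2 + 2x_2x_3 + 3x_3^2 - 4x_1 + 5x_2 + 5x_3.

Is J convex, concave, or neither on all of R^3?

convex

J is quadratic, so its Hessian is the constant matrix H = [[6, 4, 2], [4, 8, 2], [2, 2, 6]].
Leading principal minors: 6, 32, 168.
All positive ⇒ H ≻ 0 ⇒ convex.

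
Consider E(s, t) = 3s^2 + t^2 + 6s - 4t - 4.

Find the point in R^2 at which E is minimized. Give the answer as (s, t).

(-1, 2)

E(s,t) separates as P(s) + Q(t) − 4, so its minimum is min P + min Q − 4.
P'(s) = 6s + 6 vanishes at s ∈ {-1}; Q'(t) = 2(t - 2) vanishes at t ∈ {2}.
Local minima of P (where P''>0): P(-1)=-3. Local minima of Q: Q(2)=-4.
So the global minimum of E is P(-1) + Q(2) − 4 = -3 − 4 − 4 = -11, attained at (-1, 2).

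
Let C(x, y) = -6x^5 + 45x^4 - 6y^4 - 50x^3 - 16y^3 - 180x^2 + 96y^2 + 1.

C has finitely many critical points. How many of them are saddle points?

C separates as a function of x plus a function of y, so ∇C=0 decouples.
∂C/∂x = -30x(x - 4)(x - 3)(x + 1) = 0 at x ∈ {-1, 0, 3, 4}; ∂C/∂y = -24y(y - 2)(y + 4) = 0 at y ∈ {-4, 0, 2}.
The Hessian is diagonal: diag(C_xx, C_yy). Second derivatives: C_xx(-1)=600, C_xx(0)=-360, C_xx(3)=360, C_xx(4)=-600; C_yy(-4)=-576, C_yy(0)=192, C_yy(2)=-288.
Saddle points occur where the two diagonal entries have opposite signs: (-1, -4), (-1, 2), (0, 0), (3, -4), (3, 2), (4, 0). Count: 6.

6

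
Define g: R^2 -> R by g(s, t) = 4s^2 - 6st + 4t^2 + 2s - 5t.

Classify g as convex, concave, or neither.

g is quadratic, so its Hessian is the constant matrix H = [[8, -6], [-6, 8]].
det(H) = 28, tr(H) = 16.
det(H) > 0 and tr(H) > 0, so H is positive definite everywhere: convex.

convex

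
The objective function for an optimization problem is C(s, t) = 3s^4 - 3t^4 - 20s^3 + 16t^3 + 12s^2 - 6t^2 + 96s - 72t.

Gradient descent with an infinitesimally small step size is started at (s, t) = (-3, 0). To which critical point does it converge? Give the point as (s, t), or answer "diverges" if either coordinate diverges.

(-1, 2)

C is separable, so gradient descent decouples: s follows -∂C/∂s, t follows -∂C/∂t.
∂C/∂s = 12(s - 4)(s - 2)(s + 1); at s=-3 this is -840, so s increases.
∂C/∂t = -12(t - 3)(t - 2)(t + 1); at t=0 this is -72, so t increases.
s converges to its nearest critical value -1 (a local min of the s-part); t converges to 2. The iterate converges to (-1, 2).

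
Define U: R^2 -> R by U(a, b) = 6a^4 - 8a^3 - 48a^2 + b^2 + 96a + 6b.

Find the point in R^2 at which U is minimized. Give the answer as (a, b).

(-2, -3)

U(a,b) separates as P(a) + Q(b), so its minimum is min P + min Q.
P'(a) = 24(a - 2)(a - 1)(a + 2) vanishes at a ∈ {-2, 1, 2}; Q'(b) = 2b + 6 vanishes at b ∈ {-3}.
Local minima of P (where P''>0): P(-2)=-224, P(2)=32. Local minima of Q: Q(-3)=-9.
So the global minimum of U is P(-2) + Q(-3) = -224 − 9 = -233, attained at (-2, -3).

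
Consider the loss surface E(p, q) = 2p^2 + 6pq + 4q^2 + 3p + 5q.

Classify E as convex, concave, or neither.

E is quadratic, so its Hessian is the constant matrix H = [[4, 6], [6, 8]].
det(H) = -4, tr(H) = 12.
det(H) < 0, so H is indefinite: neither convex nor concave.

neither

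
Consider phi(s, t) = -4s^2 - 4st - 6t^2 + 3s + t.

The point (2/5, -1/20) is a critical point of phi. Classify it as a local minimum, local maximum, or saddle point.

local maximum

The Hessian of phi is constant: H = [[-8, -4], [-4, -12]].
det(H) = (-8)·(-12) − (-4)² = 80.
det(H) > 0 and tr(H) = -20 < 0, so H is negative definite and the point is a local maximum.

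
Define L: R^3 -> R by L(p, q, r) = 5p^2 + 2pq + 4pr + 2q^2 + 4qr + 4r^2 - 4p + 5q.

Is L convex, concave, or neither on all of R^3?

L is quadratic, so its Hessian is the constant matrix H = [[10, 2, 4], [2, 4, 4], [4, 4, 8]].
Leading principal minors: 10, 36, 128.
All positive ⇒ H ≻ 0 ⇒ convex.

convex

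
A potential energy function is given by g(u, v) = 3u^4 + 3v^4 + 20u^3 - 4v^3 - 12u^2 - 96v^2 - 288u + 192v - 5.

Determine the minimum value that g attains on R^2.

-1701

g(u,v) separates as P(u) + Q(v) − 5, so its minimum is min P + min Q − 5.
P'(u) = 12(u - 2)(u + 3)(u + 4) vanishes at u ∈ {-4, -3, 2}; Q'(v) = 12(v - 4)(v - 1)(v + 4) vanishes at v ∈ {-4, 1, 4}.
Local minima of P (where P''>0): P(-4)=448, P(2)=-416. Local minima of Q: Q(-4)=-1280, Q(4)=-256.
So the global minimum of g is P(2) + Q(-4) − 5 = -416 − 1280 − 5 = -1701, attained at (2, -4).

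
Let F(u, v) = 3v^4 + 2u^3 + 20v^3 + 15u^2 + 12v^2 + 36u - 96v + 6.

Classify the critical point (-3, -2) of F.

The mixed partial ∂²F/∂u∂v is 0, so the Hessian at any point is diag(F_uu, F_vv) = diag(6(2u + 5), 12(3v^2 + 10v + 2)).
At (-3, -2): H = diag(-6, -72).
Both eigenvalues are negative, so H is negative definite: a local maximum.

local maximum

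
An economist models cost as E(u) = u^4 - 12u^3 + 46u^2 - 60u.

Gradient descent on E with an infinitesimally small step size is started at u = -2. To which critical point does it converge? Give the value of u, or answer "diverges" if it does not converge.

E'(u) = 4(u - 5)(u - 3)(u - 1), so E'(-2) = -420.
Gradient descent moves in the -E' direction, i.e. u is increasing.
The nearest critical point in that direction is u = 1, where E'' = 32 > 0 (a local minimum). The iterate converges there.

1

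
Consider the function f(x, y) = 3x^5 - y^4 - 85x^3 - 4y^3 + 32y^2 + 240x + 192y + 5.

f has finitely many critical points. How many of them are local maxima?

4

f separates as a function of x plus a function of y, so ∇f=0 decouples.
∂f/∂x = 15(x - 4)(x - 1)(x + 1)(x + 4) = 0 at x ∈ {-4, -1, 1, 4}; ∂f/∂y = -4(y - 4)(y + 3)(y + 4) = 0 at y ∈ {-4, -3, 4}.
The Hessian is diagonal: diag(f_xx, f_yy). Second derivatives: f_xx(-4)=-1800, f_xx(-1)=450, f_xx(1)=-450, f_xx(4)=1800; f_yy(-4)=-32, f_yy(-3)=28, f_yy(4)=-224.
Local maxima occur where both diagonal entries negative: (-4, -4), (-4, 4), (1, -4), (1, 4). Count: 4.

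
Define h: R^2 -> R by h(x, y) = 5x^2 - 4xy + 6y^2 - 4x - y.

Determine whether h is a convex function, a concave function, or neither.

h is quadratic, so its Hessian is the constant matrix H = [[10, -4], [-4, 12]].
det(H) = 104, tr(H) = 22.
det(H) > 0 and tr(H) > 0, so H is positive definite everywhere: convex.

convex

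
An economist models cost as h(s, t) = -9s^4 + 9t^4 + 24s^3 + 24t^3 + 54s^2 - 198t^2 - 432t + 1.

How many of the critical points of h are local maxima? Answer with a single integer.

2

h separates as a function of s plus a function of t, so ∇h=0 decouples.
∂h/∂s = -36s(s - 3)(s + 1) = 0 at s ∈ {-1, 0, 3}; ∂h/∂t = 36(t - 3)(t + 1)(t + 4) = 0 at t ∈ {-4, -1, 3}.
The Hessian is diagonal: diag(h_ss, h_tt). Second derivatives: h_ss(-1)=-144, h_ss(0)=108, h_ss(3)=-432; h_tt(-4)=756, h_tt(-1)=-432, h_tt(3)=1008.
Local maxima occur where both diagonal entries negative: (-1, -1), (3, -1). Count: 2.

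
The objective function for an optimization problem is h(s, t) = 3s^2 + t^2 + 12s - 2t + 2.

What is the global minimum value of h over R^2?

-11

h(s,t) separates as P(s) + Q(t) + 2, so its minimum is min P + min Q + 2.
P'(s) = 6s + 12 vanishes at s ∈ {-2}; Q'(t) = 2(t - 1) vanishes at t ∈ {1}.
Local minima of P (where P''>0): P(-2)=-12. Local minima of Q: Q(1)=-1.
So the global minimum of h is P(-2) + Q(1) + 2 = -12 − 1 + 2 = -11, attained at (-2, 1).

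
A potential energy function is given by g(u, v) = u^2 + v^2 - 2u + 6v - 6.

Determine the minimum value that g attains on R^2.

-16

g(u,v) separates as P(u) + Q(v) − 6, so its minimum is min P + min Q − 6.
P'(u) = 2u - 2 vanishes at u ∈ {1}; Q'(v) = 2v + 6 vanishes at v ∈ {-3}.
Local minima of P (where P''>0): P(1)=-1. Local minima of Q: Q(-3)=-9.
So the global minimum of g is P(1) + Q(-3) − 6 = -1 − 9 − 6 = -16, attained at (1, -3).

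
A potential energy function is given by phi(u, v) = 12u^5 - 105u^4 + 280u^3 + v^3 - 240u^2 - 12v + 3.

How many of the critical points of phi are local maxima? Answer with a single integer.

phi separates as a function of u plus a function of v, so ∇phi=0 decouples.
∂phi/∂u = 60u(u - 4)(u - 2)(u - 1) = 0 at u ∈ {0, 1, 2, 4}; ∂phi/∂v = 3(v - 2)(v + 2) = 0 at v ∈ {-2, 2}.
The Hessian is diagonal: diag(phi_uu, phi_vv). Second derivatives: phi_uu(0)=-480, phi_uu(1)=180, phi_uu(2)=-240, phi_uu(4)=1440; phi_vv(-2)=-12, phi_vv(2)=12.
Local maxima occur where both diagonal entries negative: (0, -2), (2, -2). Count: 2.

2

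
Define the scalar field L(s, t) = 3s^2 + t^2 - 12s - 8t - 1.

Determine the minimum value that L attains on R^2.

-29

L(s,t) separates as P(s) + Q(t) − 1, so its minimum is min P + min Q − 1.
P'(s) = 6s - 12 vanishes at s ∈ {2}; Q'(t) = 2(t - 4) vanishes at t ∈ {4}.
Local minima of P (where P''>0): P(2)=-12. Local minima of Q: Q(4)=-16.
So the global minimum of L is P(2) + Q(4) − 1 = -12 − 16 − 1 = -29, attained at (2, 4).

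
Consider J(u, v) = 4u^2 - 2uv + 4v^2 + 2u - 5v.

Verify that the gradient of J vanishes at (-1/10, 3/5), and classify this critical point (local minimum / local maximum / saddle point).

∇J = (8u - 2v + 2, -2u + 8v - 5); substituting (-1/10, 3/5) gives ∇J = (0, 0), so (-1/10, 3/5) is indeed a critical point.
The Hessian of J is constant: H = [[8, -2], [-2, 8]].
det(H) = 8·8 − (-2)² = 60.
det(H) > 0 and tr(H) = 16 > 0, so H is positive definite and the point is a local minimum.

local minimum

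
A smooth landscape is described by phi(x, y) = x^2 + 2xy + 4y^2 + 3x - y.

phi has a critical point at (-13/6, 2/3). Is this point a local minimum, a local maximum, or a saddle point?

local minimum

The Hessian of phi is constant: H = [[2, 2], [2, 8]].
det(H) = 2·8 − 2² = 12.
det(H) > 0 and tr(H) = 10 > 0, so H is positive definite and the point is a local minimum.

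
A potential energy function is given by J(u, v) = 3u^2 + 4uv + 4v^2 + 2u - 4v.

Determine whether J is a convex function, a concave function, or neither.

J is quadratic, so its Hessian is the constant matrix H = [[6, 4], [4, 8]].
det(H) = 32, tr(H) = 14.
det(H) > 0 and tr(H) > 0, so H is positive definite everywhere: convex.

convex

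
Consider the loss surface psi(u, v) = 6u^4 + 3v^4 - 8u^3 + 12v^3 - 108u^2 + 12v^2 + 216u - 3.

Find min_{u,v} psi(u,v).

psi(u,v) separates as P(u) + Q(v) − 3, so its minimum is min P + min Q − 3.
P'(u) = 24(u - 3)(u - 1)(u + 3) vanishes at u ∈ {-3, 1, 3}; Q'(v) = 12v(v + 1)(v + 2) vanishes at v ∈ {-2, -1, 0}.
Local minima of P (where P''>0): P(-3)=-918, P(3)=-54. Local minima of Q: Q(-2)=0, Q(0)=0.
So the global minimum of psi is P(-3) + Q(-2) − 3 = -918 + 0 − 3 = -921, attained at (-3, -2).

-921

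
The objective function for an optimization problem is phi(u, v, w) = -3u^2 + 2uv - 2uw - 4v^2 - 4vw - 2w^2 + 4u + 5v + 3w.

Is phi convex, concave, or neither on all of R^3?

phi is quadratic, so its Hessian is the constant matrix H = [[-6, 2, -2], [2, -8, -4], [-2, -4, -4]].
Leading principal minors: -6, 44, -16.
Signs alternate −, +, − ⇒ H ≺ 0 ⇒ concave.

concave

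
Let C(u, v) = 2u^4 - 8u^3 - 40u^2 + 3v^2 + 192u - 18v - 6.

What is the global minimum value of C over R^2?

C(u,v) separates as P(u) + Q(v) − 6, so its minimum is min P + min Q − 6.
P'(u) = 8(u - 4)(u - 2)(u + 3) vanishes at u ∈ {-3, 2, 4}; Q'(v) = 6v - 18 vanishes at v ∈ {3}.
Local minima of P (where P''>0): P(-3)=-558, P(4)=128. Local minima of Q: Q(3)=-27.
So the global minimum of C is P(-3) + Q(3) − 6 = -558 − 27 − 6 = -591, attained at (-3, 3).

-591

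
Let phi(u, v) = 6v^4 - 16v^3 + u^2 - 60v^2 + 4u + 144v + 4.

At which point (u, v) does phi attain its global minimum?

phi(u,v) separates as P(u) + Q(v) + 4, so its minimum is min P + min Q + 4.
P'(u) = 2u + 4 vanishes at u ∈ {-2}; Q'(v) = 24(v - 3)(v - 1)(v + 2) vanishes at v ∈ {-2, 1, 3}.
Local minima of P (where P''>0): P(-2)=-4. Local minima of Q: Q(-2)=-304, Q(3)=-54.
So the global minimum of phi is P(-2) + Q(-2) + 4 = -4 − 304 + 4 = -304, attained at (-2, -2).

(-2, -2)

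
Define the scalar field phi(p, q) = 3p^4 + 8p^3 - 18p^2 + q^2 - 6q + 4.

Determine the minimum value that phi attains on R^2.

phi(p,q) separates as A(p) + B(q) + 4, so its minimum is min A + min B + 4.
A'(p) = 12p(p - 1)(p + 3) vanishes at p ∈ {-3, 0, 1}; B'(q) = 2q - 6 vanishes at q ∈ {3}.
Local minima of A (where A''>0): A(-3)=-135, A(1)=-7. Local minima of B: B(3)=-9.
So the global minimum of phi is A(-3) + B(3) + 4 = -135 − 9 + 4 = -140, attained at (-3, 3).

-140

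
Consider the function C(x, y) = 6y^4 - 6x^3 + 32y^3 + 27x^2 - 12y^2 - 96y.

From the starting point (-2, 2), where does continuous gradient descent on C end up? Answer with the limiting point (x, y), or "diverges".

(0, 1)

C is separable, so gradient descent decouples: x follows -∂C/∂x, y follows -∂C/∂y.
∂C/∂x = -18x(x - 3); at x=-2 this is -180, so x increases.
∂C/∂y = 24(y - 1)(y + 1)(y + 4); at y=2 this is 432, so y decreases.
x converges to its nearest critical value 0 (a local min of the x-part); y converges to 1. The iterate converges to (0, 1).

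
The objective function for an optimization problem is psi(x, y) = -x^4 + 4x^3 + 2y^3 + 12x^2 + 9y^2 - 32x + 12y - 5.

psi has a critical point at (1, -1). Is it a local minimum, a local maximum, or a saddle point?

The mixed partial ∂²psi/∂x∂y is 0, so the Hessian at any point is diag(psi_xx, psi_yy) = diag(12(-x^2 + 2x + 2), 6(2y + 3)).
At (1, -1): H = diag(36, 6).
Both eigenvalues are positive, so H is positive definite: a local minimum.

local minimum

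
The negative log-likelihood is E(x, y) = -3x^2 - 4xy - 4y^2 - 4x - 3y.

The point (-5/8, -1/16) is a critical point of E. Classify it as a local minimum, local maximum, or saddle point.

The Hessian of E is constant: H = [[-6, -4], [-4, -8]].
det(H) = (-6)·(-8) − (-4)² = 32.
det(H) > 0 and tr(H) = -14 < 0, so H is negative definite and the point is a local maximum.

local maximum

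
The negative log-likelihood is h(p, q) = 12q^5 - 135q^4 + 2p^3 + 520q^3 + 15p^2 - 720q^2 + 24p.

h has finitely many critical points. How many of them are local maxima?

h separates as a function of p plus a function of q, so ∇h=0 decouples.
∂h/∂p = 6(p + 1)(p + 4) = 0 at p ∈ {-4, -1}; ∂h/∂q = 60q(q - 4)(q - 3)(q - 2) = 0 at q ∈ {0, 2, 3, 4}.
The Hessian is diagonal: diag(h_pp, h_qq). Second derivatives: h_pp(-4)=-18, h_pp(-1)=18; h_qq(0)=-1440, h_qq(2)=240, h_qq(3)=-180, h_qq(4)=480.
Local maxima occur where both diagonal entries negative: (-4, 0), (-4, 3). Count: 2.

2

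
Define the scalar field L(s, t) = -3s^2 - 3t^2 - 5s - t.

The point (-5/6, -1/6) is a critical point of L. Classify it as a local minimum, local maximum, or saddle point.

The Hessian of L is constant: H = [[-6, 0], [0, -6]].
det(H) = (-6)·(-6) − 0² = 36.
det(H) > 0 and tr(H) = -12 < 0, so H is negative definite and the point is a local maximum.

local maximum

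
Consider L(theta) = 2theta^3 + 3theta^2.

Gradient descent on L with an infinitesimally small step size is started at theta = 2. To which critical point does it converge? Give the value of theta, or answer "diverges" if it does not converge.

0

L'(theta) = 6theta(theta + 1), so L'(2) = 36.
Gradient descent moves in the -L' direction, i.e. theta is decreasing.
The nearest critical point in that direction is theta = 0, where L'' = 6 > 0 (a local minimum). The iterate converges there.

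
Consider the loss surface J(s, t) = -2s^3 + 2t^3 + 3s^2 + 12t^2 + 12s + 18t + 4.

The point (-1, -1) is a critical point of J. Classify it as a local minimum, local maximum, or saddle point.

local minimum

The mixed partial ∂²J/∂s∂t is 0, so the Hessian at any point is diag(J_ss, J_tt) = diag(6(-2s + 1), 12(t + 2)).
At (-1, -1): H = diag(18, 12).
Both eigenvalues are positive, so H is positive definite: a local minimum.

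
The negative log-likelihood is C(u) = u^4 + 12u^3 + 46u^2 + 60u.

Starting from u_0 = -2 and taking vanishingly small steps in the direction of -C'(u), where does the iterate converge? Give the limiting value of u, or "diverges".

C'(u) = 4(u + 1)(u + 3)(u + 5), so C'(-2) = -12.
Gradient descent moves in the -C' direction, i.e. u is increasing.
The nearest critical point in that direction is u = -1, where C'' = 32 > 0 (a local minimum). The iterate converges there.

-1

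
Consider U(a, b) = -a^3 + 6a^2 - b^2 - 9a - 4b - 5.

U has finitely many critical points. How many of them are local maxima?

1

U separates as a function of a plus a function of b, so ∇U=0 decouples.
∂U/∂a = -3(a - 3)(a - 1) = 0 at a ∈ {1, 3}; ∂U/∂b = -2(b + 2) = 0 at b ∈ {-2}.
The Hessian is diagonal: diag(U_aa, U_bb). Second derivatives: U_aa(1)=6, U_aa(3)=-6; U_bb(-2)=-2.
Local maxima occur where both diagonal entries negative: (3, -2). Count: 1.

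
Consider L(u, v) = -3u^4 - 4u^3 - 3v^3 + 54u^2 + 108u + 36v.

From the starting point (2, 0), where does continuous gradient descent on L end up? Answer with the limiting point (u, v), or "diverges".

L is separable, so gradient descent decouples: u follows -∂L/∂u, v follows -∂L/∂v.
∂L/∂u = -12(u - 3)(u + 1)(u + 3); at u=2 this is 180, so u decreases.
∂L/∂v = -9(v - 2)(v + 2); at v=0 this is 36, so v decreases.
u converges to its nearest critical value -1 (a local min of the u-part); v converges to -2. The iterate converges to (-1, -2).

(-1, -2)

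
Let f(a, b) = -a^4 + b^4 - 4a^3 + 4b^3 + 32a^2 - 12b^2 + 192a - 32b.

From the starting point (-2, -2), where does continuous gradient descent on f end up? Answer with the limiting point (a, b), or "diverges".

f is separable, so gradient descent decouples: a follows -∂f/∂a, b follows -∂f/∂b.
∂f/∂a = -4(a - 4)(a + 3)(a + 4); at a=-2 this is 48, so a decreases.
∂f/∂b = 4(b - 2)(b + 1)(b + 4); at b=-2 this is 32, so b decreases.
a converges to its nearest critical value -3 (a local min of the a-part); b converges to -4. The iterate converges to (-3, -4).

(-3, -4)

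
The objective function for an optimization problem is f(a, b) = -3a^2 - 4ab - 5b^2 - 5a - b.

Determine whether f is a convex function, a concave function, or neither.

f is quadratic, so its Hessian is the constant matrix H = [[-6, -4], [-4, -10]].
det(H) = 44, tr(H) = -16.
det(H) > 0 and tr(H) < 0, so H is negative definite everywhere: concave.

concave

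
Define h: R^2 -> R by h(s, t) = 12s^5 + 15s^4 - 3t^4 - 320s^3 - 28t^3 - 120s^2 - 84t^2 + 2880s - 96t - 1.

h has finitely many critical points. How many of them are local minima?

2

h separates as a function of s plus a function of t, so ∇h=0 decouples.
∂h/∂s = 60(s - 3)(s - 2)(s + 2)(s + 4) = 0 at s ∈ {-4, -2, 2, 3}; ∂h/∂t = -12(t + 1)(t + 2)(t + 4) = 0 at t ∈ {-4, -2, -1}.
The Hessian is diagonal: diag(h_ss, h_tt). Second derivatives: h_ss(-4)=-5040, h_ss(-2)=2400, h_ss(2)=-1440, h_ss(3)=2100; h_tt(-4)=-72, h_tt(-2)=24, h_tt(-1)=-36.
Local minima occur where both diagonal entries positive: (-2, -2), (3, -2). Count: 2.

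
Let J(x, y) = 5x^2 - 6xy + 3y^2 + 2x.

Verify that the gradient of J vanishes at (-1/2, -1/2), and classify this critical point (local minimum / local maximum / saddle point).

local minimum

∇J = (10x - 6y + 2, -6x + 6y); substituting (-1/2, -1/2) gives ∇J = (0, 0), so (-1/2, -1/2) is indeed a critical point.
The Hessian of J is constant: H = [[10, -6], [-6, 6]].
det(H) = 10·6 − (-6)² = 24.
det(H) > 0 and tr(H) = 16 > 0, so H is positive definite and the point is a local minimum.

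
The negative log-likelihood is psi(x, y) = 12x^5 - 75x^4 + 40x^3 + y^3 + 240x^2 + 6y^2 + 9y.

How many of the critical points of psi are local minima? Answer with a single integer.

psi separates as a function of x plus a function of y, so ∇psi=0 decouples.
∂psi/∂x = 60x(x - 4)(x - 2)(x + 1) = 0 at x ∈ {-1, 0, 2, 4}; ∂psi/∂y = 3(y + 1)(y + 3) = 0 at y ∈ {-3, -1}.
The Hessian is diagonal: diag(psi_xx, psi_yy). Second derivatives: psi_xx(-1)=-900, psi_xx(0)=480, psi_xx(2)=-720, psi_xx(4)=2400; psi_yy(-3)=-6, psi_yy(-1)=6.
Local minima occur where both diagonal entries positive: (0, -1), (4, -1). Count: 2.

2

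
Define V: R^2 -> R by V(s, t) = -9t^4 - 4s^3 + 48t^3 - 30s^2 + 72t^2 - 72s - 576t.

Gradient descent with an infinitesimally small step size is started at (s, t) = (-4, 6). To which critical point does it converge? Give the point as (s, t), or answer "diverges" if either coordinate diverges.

V is separable, so gradient descent decouples: s follows -∂V/∂s, t follows -∂V/∂t.
∂V/∂s = -12(s + 2)(s + 3); at s=-4 this is -24, so s increases.
∂V/∂t = -36(t - 4)(t - 2)(t + 2); at t=6 this is -2304, so t increases.
The t-coordinate has no critical point in that direction and runs off to infinity.

diverges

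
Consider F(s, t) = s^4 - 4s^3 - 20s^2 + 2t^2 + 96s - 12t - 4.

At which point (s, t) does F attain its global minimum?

(-3, 3)

F(s,t) separates as P(s) + Q(t) − 4, so its minimum is min P + min Q − 4.
P'(s) = 4(s - 4)(s - 2)(s + 3) vanishes at s ∈ {-3, 2, 4}; Q'(t) = 4(t - 3) vanishes at t ∈ {3}.
Local minima of P (where P''>0): P(-3)=-279, P(4)=64. Local minima of Q: Q(3)=-18.
So the global minimum of F is P(-3) + Q(3) − 4 = -279 − 18 − 4 = -301, attained at (-3, 3).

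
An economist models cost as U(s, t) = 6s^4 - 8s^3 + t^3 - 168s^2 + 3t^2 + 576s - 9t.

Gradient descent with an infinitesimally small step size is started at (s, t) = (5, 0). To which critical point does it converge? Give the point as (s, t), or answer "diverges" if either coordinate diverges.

(3, 1)

U is separable, so gradient descent decouples: s follows -∂U/∂s, t follows -∂U/∂t.
∂U/∂s = 24(s - 3)(s - 2)(s + 4); at s=5 this is 1296, so s decreases.
∂U/∂t = 3(t - 1)(t + 3); at t=0 this is -9, so t increases.
s converges to its nearest critical value 3 (a local min of the s-part); t converges to 1. The iterate converges to (3, 1).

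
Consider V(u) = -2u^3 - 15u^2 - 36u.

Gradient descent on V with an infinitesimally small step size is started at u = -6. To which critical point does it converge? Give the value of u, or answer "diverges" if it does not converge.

V'(u) = -6(u + 2)(u + 3), so V'(-6) = -72.
Gradient descent moves in the -V' direction, i.e. u is increasing.
The nearest critical point in that direction is u = -3, where V'' = 6 > 0 (a local minimum). The iterate converges there.

-3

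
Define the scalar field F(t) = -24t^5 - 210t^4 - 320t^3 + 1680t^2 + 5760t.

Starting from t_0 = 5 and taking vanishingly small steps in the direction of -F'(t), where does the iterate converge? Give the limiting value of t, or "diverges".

F'(t) = -120(t - 2)(t + 2)(t + 3)(t + 4), so F'(5) = -181440.
Gradient descent moves in the -F' direction, i.e. t is increasing.
There is no critical point above t=5, and F' keeps the same sign, so the iterate runs off to +∞.

diverges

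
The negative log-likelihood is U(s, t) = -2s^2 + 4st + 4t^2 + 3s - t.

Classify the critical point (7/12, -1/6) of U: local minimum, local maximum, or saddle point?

saddle point

The Hessian of U is constant: H = [[-4, 4], [4, 8]].
det(H) = (-4)·8 − 4² = -48.
Since det(H) < 0, H is indefinite and the critical point is a saddle point.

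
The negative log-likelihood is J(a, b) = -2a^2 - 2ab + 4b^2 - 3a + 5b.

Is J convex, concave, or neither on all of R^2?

J is quadratic, so its Hessian is the constant matrix H = [[-4, -2], [-2, 8]].
det(H) = -36, tr(H) = 4.
det(H) < 0, so H is indefinite: neither convex nor concave.

neither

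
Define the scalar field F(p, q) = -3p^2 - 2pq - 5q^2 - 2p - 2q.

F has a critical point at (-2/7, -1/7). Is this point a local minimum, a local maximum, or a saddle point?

The Hessian of F is constant: H = [[-6, -2], [-2, -10]].
det(H) = (-6)·(-10) − (-2)² = 56.
det(H) > 0 and tr(H) = -16 < 0, so H is negative definite and the point is a local maximum.

local maximum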